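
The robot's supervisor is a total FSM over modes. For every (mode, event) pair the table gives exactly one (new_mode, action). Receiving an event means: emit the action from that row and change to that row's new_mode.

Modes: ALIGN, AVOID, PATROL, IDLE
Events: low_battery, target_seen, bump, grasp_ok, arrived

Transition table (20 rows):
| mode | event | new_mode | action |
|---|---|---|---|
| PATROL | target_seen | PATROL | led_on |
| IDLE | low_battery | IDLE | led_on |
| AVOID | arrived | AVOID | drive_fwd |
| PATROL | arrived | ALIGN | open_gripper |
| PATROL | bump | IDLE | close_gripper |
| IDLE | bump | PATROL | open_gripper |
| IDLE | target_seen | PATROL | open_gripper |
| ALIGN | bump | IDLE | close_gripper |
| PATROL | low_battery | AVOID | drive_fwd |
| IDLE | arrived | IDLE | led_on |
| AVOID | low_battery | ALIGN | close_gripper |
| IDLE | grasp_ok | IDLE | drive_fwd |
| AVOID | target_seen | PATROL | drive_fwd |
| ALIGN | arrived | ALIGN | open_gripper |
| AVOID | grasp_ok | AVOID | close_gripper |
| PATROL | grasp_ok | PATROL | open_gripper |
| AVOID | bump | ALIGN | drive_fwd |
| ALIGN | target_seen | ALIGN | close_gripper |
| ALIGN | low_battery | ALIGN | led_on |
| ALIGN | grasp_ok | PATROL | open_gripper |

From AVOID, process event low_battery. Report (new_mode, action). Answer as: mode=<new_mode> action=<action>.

mode=ALIGN action=close_gripper

current mode = AVOID; filter table to that mode:
  (AVOID, arrived) → (AVOID, drive_fwd)
  (AVOID, low_battery) → (ALIGN, close_gripper)  ← event matches
  (AVOID, target_seen) → (PATROL, drive_fwd)
  (AVOID, grasp_ok) → (AVOID, close_gripper)
  (AVOID, bump) → (ALIGN, drive_fwd)
event = low_battery selects (ALIGN, close_gripper)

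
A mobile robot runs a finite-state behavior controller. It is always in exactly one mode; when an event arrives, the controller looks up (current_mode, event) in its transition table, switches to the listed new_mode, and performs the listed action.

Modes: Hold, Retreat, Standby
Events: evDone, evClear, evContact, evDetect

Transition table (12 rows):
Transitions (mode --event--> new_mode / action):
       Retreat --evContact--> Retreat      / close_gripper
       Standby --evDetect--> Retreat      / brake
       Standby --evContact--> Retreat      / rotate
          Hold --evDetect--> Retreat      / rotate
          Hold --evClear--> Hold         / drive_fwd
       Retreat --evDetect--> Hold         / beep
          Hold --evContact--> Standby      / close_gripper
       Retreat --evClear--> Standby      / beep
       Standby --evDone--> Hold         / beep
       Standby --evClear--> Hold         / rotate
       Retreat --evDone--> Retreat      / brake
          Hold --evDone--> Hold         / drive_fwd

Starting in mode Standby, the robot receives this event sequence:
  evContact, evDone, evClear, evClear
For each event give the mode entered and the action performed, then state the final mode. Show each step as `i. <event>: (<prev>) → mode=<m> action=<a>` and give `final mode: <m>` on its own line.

final mode: Hold

1. evContact: (Standby) → mode=Retreat action=rotate
2. evDone: (Retreat) → mode=Retreat action=brake
3. evClear: (Retreat) → mode=Standby action=beep
4. evClear: (Standby) → mode=Hold action=rotate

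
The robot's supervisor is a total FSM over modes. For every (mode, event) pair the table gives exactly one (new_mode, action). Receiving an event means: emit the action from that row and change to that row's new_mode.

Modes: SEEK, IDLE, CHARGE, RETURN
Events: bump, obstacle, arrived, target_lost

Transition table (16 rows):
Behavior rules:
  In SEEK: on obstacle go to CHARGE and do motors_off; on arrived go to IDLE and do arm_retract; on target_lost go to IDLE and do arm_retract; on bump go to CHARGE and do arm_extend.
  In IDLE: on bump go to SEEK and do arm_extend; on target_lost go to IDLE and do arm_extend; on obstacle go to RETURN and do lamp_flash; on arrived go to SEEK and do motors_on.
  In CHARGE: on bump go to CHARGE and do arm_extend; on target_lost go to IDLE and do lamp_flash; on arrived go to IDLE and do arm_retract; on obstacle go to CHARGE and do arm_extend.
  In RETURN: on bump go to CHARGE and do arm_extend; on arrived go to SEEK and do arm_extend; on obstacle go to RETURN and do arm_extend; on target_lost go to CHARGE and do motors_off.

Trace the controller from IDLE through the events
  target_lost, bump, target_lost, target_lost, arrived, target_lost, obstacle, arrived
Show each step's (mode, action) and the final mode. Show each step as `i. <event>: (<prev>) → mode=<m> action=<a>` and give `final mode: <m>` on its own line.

final mode: SEEK

1. target_lost: (IDLE) → mode=IDLE action=arm_extend
2. bump: (IDLE) → mode=SEEK action=arm_extend
3. target_lost: (SEEK) → mode=IDLE action=arm_retract
4. target_lost: (IDLE) → mode=IDLE action=arm_extend
5. arrived: (IDLE) → mode=SEEK action=motors_on
6. target_lost: (SEEK) → mode=IDLE action=arm_retract
7. obstacle: (IDLE) → mode=RETURN action=lamp_flash
8. arrived: (RETURN) → mode=SEEK action=arm_extend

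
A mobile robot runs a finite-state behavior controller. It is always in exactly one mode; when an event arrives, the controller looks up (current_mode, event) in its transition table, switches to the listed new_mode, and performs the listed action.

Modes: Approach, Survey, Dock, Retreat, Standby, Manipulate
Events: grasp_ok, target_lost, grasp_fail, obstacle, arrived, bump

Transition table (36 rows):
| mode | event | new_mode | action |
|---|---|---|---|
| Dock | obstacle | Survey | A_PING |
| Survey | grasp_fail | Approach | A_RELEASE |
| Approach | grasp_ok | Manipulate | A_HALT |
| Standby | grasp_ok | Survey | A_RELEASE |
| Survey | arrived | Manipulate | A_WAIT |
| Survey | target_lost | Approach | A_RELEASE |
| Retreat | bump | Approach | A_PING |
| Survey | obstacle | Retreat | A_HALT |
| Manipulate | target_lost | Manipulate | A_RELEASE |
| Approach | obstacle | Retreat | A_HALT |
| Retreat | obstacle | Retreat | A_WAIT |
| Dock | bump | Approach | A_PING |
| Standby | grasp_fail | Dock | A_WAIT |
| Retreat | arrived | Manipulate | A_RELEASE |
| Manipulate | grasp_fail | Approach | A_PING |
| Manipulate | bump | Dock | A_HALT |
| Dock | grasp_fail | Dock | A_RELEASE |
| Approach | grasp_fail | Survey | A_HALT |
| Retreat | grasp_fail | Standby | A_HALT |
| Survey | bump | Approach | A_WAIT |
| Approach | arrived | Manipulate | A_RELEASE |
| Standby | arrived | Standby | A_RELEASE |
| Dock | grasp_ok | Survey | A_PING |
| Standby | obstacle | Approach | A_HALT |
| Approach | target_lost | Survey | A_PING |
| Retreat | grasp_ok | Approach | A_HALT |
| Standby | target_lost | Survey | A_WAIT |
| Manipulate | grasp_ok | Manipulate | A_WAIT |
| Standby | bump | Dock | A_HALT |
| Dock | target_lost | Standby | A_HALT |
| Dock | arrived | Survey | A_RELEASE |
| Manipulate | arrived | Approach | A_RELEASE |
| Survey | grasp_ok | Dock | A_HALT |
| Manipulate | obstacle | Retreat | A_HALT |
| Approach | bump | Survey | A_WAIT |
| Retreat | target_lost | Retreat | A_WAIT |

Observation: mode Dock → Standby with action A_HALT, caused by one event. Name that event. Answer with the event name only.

try grasp_ok: (Dock, grasp_ok) → (Survey, A_PING)
try target_lost: (Dock, target_lost) → (Standby, A_HALT)  ← matches
try grasp_fail: (Dock, grasp_fail) → (Dock, A_RELEASE)
try obstacle: (Dock, obstacle) → (Survey, A_PING)
try arrived: (Dock, arrived) → (Survey, A_RELEASE)
try bump: (Dock, bump) → (Approach, A_PING)

target_lost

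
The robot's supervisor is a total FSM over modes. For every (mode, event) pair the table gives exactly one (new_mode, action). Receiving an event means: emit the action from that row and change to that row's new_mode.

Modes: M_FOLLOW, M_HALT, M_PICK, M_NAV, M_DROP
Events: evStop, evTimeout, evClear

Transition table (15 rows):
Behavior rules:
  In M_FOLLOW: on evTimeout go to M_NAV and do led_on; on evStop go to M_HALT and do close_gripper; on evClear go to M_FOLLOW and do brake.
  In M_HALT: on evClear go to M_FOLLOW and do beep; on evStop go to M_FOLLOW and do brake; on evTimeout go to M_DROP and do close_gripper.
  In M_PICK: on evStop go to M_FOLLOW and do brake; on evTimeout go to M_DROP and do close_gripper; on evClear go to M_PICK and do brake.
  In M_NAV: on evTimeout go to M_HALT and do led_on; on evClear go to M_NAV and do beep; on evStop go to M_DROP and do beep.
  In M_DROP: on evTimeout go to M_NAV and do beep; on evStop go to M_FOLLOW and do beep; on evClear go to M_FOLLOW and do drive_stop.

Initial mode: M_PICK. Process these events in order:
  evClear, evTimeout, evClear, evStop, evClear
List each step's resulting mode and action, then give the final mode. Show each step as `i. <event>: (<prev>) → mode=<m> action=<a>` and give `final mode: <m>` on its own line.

1. evClear: (M_PICK) → mode=M_PICK action=brake
2. evTimeout: (M_PICK) → mode=M_DROP action=close_gripper
3. evClear: (M_DROP) → mode=M_FOLLOW action=drive_stop
4. evStop: (M_FOLLOW) → mode=M_HALT action=close_gripper
5. evClear: (M_HALT) → mode=M_FOLLOW action=beep

final mode: M_FOLLOW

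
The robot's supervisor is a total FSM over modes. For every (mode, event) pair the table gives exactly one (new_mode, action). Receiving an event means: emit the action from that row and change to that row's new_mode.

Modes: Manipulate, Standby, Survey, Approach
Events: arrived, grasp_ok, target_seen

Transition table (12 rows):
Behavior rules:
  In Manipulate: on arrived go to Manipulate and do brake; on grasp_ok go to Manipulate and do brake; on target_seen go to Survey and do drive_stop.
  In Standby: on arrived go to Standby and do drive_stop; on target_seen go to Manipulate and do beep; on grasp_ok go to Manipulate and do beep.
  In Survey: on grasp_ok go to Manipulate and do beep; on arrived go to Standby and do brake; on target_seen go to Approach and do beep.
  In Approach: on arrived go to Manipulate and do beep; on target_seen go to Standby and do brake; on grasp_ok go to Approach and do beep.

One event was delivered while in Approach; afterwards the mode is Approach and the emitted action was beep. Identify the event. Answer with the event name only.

try arrived: (Approach, arrived) → (Manipulate, beep)
try grasp_ok: (Approach, grasp_ok) → (Approach, beep)  ← matches
try target_seen: (Approach, target_seen) → (Standby, brake)

grasp_ok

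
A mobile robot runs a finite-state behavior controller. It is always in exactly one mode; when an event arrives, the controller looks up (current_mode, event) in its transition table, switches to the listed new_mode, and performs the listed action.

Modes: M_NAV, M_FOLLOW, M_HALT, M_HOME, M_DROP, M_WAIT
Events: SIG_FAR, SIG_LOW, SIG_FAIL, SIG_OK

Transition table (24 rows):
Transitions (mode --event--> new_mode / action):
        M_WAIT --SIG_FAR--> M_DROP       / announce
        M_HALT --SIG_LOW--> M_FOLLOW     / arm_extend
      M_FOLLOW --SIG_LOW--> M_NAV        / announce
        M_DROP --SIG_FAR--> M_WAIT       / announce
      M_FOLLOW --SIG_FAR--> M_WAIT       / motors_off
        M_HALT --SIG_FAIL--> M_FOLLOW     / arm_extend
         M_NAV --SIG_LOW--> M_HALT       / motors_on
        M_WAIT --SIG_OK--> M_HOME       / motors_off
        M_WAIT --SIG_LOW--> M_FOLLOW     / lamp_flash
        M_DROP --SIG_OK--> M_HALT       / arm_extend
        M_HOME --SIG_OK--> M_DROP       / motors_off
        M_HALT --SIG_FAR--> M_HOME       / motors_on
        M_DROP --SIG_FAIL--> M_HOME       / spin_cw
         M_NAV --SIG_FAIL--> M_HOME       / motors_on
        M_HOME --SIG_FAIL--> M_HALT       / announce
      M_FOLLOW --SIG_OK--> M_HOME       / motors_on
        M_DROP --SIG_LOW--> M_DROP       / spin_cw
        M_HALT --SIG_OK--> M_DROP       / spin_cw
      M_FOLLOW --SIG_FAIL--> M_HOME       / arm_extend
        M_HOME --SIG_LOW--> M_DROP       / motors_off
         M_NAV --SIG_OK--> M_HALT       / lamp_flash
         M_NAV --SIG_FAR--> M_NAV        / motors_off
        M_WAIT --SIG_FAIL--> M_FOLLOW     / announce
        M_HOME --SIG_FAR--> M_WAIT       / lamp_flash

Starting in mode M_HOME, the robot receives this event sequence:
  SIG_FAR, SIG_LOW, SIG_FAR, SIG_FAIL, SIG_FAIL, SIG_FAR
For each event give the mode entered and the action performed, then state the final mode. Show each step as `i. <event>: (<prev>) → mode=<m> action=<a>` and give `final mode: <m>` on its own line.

final mode: M_WAIT

1. SIG_FAR: (M_HOME) → mode=M_WAIT action=lamp_flash
2. SIG_LOW: (M_WAIT) → mode=M_FOLLOW action=lamp_flash
3. SIG_FAR: (M_FOLLOW) → mode=M_WAIT action=motors_off
4. SIG_FAIL: (M_WAIT) → mode=M_FOLLOW action=announce
5. SIG_FAIL: (M_FOLLOW) → mode=M_HOME action=arm_extend
6. SIG_FAR: (M_HOME) → mode=M_WAIT action=lamp_flash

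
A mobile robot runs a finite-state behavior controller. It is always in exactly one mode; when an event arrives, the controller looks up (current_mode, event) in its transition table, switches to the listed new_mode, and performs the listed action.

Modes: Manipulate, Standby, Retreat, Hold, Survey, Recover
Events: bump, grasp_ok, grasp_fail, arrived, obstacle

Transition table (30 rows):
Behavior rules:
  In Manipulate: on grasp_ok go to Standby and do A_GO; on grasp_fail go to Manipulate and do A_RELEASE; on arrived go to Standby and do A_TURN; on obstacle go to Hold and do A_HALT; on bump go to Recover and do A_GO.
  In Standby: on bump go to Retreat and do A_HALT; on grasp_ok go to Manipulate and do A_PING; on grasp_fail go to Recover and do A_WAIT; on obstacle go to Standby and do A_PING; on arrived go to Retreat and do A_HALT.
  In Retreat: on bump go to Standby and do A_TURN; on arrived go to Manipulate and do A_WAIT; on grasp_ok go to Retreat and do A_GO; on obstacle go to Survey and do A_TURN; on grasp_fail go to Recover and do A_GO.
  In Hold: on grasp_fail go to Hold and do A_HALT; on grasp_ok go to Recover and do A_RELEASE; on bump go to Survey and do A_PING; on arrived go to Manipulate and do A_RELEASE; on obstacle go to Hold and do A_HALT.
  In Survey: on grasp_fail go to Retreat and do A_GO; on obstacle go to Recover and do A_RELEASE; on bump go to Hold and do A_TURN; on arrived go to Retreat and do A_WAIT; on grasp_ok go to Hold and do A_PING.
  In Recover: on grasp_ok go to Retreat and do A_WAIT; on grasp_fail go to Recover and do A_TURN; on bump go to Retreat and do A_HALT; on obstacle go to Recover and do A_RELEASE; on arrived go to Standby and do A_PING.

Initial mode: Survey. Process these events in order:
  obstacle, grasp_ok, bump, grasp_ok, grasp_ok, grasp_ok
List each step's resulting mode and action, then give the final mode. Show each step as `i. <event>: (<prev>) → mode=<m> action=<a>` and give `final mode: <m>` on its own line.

1. obstacle: (Survey) → mode=Recover action=A_RELEASE
2. grasp_ok: (Recover) → mode=Retreat action=A_WAIT
3. bump: (Retreat) → mode=Standby action=A_TURN
4. grasp_ok: (Standby) → mode=Manipulate action=A_PING
5. grasp_ok: (Manipulate) → mode=Standby action=A_GO
6. grasp_ok: (Standby) → mode=Manipulate action=A_PING

final mode: Manipulate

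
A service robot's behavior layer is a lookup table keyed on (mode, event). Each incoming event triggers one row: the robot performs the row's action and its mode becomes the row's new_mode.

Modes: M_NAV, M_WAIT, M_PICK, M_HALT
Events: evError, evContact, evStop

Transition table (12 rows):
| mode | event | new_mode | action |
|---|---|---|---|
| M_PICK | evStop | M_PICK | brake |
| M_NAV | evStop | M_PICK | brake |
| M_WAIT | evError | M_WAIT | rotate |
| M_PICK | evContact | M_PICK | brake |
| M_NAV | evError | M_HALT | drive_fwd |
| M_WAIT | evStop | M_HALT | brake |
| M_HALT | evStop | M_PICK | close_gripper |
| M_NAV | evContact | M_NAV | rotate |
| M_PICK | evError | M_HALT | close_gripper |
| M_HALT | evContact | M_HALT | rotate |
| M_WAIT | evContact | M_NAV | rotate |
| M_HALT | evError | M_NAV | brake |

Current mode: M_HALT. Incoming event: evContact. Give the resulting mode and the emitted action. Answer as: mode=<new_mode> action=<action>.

current mode = M_HALT; filter table to that mode:
  (M_HALT, evStop) → (M_PICK, close_gripper)
  (M_HALT, evContact) → (M_HALT, rotate)  ← event matches
  (M_HALT, evError) → (M_NAV, brake)
event = evContact selects (M_HALT, rotate)

mode=M_HALT action=rotate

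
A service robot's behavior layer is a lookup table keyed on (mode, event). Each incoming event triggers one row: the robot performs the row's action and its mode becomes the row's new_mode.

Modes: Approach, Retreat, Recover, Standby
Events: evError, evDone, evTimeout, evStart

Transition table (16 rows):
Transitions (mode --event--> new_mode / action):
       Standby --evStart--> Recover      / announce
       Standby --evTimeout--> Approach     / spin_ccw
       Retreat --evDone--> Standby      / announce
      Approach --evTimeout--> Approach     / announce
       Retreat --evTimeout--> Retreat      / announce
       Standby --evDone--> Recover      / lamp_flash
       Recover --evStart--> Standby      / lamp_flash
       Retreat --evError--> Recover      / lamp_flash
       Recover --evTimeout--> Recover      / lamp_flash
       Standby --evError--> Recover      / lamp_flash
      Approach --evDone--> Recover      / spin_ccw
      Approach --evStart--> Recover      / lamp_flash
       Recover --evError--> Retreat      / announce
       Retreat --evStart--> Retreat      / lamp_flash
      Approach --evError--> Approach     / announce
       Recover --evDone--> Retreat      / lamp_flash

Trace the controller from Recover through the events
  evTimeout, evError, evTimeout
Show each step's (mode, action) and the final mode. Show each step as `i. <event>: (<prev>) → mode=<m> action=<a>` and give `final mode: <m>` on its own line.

1. evTimeout: (Recover) → mode=Recover action=lamp_flash
2. evError: (Recover) → mode=Retreat action=announce
3. evTimeout: (Retreat) → mode=Retreat action=announce

final mode: Retreat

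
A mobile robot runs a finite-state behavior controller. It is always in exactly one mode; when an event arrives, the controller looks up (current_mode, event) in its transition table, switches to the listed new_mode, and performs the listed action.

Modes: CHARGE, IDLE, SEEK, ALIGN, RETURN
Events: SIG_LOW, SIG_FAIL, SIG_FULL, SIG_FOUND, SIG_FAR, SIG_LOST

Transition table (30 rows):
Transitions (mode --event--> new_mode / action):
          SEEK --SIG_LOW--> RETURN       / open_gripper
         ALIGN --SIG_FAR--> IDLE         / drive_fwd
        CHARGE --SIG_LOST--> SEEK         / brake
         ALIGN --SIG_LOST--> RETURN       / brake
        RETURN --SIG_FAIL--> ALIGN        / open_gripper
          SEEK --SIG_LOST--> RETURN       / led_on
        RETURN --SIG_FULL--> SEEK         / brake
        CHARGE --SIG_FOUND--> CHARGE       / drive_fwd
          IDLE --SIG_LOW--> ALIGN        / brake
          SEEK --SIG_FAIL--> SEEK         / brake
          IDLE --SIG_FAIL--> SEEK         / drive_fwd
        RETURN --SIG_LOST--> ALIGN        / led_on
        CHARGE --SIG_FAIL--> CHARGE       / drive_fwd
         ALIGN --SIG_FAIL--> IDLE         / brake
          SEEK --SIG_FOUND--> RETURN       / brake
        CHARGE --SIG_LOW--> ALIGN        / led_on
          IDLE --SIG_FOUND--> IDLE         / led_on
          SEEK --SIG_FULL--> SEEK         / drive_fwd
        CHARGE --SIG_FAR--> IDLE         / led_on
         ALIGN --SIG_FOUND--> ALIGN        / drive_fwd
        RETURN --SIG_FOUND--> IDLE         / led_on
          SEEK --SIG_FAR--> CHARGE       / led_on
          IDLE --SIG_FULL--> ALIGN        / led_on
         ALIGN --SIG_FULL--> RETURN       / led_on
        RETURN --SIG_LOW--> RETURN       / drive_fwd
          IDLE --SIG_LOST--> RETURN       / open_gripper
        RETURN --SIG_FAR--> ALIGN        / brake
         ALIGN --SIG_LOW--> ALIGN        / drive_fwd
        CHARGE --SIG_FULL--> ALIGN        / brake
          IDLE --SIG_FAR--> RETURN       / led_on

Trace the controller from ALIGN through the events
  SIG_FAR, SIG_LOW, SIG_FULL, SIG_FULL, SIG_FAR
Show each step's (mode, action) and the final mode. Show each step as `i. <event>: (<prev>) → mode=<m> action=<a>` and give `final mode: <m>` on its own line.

1. SIG_FAR: (ALIGN) → mode=IDLE action=drive_fwd
2. SIG_LOW: (IDLE) → mode=ALIGN action=brake
3. SIG_FULL: (ALIGN) → mode=RETURN action=led_on
4. SIG_FULL: (RETURN) → mode=SEEK action=brake
5. SIG_FAR: (SEEK) → mode=CHARGE action=led_on

final mode: CHARGE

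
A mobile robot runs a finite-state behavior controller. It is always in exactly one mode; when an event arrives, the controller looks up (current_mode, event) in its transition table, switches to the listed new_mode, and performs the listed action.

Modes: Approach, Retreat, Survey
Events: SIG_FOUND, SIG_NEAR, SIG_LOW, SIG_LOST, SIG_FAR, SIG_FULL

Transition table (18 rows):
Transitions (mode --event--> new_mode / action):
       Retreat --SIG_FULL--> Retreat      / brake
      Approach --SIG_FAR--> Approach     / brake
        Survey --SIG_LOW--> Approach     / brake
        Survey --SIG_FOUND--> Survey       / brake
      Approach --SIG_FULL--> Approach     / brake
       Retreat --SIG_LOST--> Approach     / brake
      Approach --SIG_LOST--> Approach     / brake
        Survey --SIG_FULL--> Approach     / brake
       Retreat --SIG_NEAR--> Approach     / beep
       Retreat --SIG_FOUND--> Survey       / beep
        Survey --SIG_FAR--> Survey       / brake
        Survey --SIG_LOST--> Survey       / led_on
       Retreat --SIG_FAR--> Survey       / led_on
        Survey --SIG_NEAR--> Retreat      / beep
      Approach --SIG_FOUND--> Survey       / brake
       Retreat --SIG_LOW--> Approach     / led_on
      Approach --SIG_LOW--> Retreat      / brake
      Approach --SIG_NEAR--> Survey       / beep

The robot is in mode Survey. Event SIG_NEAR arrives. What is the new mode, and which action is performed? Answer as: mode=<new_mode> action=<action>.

mode=Retreat action=beep

current mode = Survey; filter table to that mode:
  (Survey, SIG_LOW) → (Approach, brake)
  (Survey, SIG_FOUND) → (Survey, brake)
  (Survey, SIG_FULL) → (Approach, brake)
  (Survey, SIG_FAR) → (Survey, brake)
  (Survey, SIG_LOST) → (Survey, led_on)
  (Survey, SIG_NEAR) → (Retreat, beep)  ← event matches
event = SIG_NEAR selects (Retreat, beep)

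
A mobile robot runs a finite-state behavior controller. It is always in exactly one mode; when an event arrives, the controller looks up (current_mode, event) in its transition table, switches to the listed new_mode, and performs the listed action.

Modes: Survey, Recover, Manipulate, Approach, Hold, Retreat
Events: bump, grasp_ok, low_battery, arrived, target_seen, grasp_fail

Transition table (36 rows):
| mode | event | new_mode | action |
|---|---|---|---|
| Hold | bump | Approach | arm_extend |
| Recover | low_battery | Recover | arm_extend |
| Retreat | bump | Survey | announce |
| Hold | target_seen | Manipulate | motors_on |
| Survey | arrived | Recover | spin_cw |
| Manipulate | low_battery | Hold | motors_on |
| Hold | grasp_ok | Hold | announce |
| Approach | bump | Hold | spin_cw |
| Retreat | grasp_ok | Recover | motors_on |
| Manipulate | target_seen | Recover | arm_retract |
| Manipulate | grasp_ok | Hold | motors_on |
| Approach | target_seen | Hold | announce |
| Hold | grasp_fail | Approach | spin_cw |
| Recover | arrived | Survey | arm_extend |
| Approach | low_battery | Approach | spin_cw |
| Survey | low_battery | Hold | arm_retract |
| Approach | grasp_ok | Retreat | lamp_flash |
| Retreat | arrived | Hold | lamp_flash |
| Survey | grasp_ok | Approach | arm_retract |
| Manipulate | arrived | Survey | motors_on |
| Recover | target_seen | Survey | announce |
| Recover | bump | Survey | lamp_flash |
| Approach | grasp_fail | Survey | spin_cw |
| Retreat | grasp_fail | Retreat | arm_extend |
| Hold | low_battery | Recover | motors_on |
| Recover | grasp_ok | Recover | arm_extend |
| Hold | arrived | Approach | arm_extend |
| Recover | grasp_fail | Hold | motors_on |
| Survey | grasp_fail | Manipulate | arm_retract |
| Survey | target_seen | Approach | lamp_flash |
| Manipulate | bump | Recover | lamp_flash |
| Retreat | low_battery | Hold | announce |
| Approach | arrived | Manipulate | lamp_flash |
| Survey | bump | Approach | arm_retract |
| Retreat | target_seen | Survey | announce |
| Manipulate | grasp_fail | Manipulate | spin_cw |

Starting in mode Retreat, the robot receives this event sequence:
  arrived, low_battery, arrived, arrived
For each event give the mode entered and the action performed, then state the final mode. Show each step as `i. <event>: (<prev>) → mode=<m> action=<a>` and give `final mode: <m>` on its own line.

1. arrived: (Retreat) → mode=Hold action=lamp_flash
2. low_battery: (Hold) → mode=Recover action=motors_on
3. arrived: (Recover) → mode=Survey action=arm_extend
4. arrived: (Survey) → mode=Recover action=spin_cw

final mode: Recover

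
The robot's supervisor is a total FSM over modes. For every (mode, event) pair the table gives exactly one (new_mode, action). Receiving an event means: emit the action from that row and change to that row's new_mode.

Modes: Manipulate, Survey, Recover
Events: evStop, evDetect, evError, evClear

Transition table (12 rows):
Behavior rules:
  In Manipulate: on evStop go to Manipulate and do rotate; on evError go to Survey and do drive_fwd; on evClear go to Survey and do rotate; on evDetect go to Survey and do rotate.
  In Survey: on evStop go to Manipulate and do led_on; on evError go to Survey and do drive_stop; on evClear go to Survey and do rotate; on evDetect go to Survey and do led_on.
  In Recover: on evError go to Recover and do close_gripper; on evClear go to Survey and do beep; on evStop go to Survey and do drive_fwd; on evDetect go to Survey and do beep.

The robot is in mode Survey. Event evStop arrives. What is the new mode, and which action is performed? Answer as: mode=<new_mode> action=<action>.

current mode = Survey; filter table to that mode:
  (Survey, evStop) → (Manipulate, led_on)  ← event matches
  (Survey, evError) → (Survey, drive_stop)
  (Survey, evClear) → (Survey, rotate)
  (Survey, evDetect) → (Survey, led_on)
event = evStop selects (Manipulate, led_on)

mode=Manipulate action=led_on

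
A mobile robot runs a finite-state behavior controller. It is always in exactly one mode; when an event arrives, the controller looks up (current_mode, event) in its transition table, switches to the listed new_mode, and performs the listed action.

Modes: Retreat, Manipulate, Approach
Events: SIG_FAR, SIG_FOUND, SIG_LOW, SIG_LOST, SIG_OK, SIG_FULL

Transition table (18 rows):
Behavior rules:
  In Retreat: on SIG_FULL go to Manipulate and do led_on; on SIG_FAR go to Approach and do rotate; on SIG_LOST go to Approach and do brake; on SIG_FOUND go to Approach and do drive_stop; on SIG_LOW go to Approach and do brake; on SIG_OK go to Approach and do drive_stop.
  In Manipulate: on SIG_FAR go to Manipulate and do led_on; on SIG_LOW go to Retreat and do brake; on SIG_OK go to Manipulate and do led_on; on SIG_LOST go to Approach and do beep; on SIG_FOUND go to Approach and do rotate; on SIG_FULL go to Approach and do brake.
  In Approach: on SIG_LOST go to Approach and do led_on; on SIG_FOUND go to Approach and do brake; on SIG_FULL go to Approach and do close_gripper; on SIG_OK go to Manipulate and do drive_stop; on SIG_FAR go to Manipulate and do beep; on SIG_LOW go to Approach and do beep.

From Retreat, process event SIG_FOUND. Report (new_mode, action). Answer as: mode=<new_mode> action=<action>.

current mode = Retreat; filter table to that mode:
  (Retreat, SIG_FULL) → (Manipulate, led_on)
  (Retreat, SIG_FAR) → (Approach, rotate)
  (Retreat, SIG_LOST) → (Approach, brake)
  (Retreat, SIG_FOUND) → (Approach, drive_stop)  ← event matches
  (Retreat, SIG_LOW) → (Approach, brake)
  (Retreat, SIG_OK) → (Approach, drive_stop)
event = SIG_FOUND selects (Approach, drive_stop)

mode=Approach action=drive_stop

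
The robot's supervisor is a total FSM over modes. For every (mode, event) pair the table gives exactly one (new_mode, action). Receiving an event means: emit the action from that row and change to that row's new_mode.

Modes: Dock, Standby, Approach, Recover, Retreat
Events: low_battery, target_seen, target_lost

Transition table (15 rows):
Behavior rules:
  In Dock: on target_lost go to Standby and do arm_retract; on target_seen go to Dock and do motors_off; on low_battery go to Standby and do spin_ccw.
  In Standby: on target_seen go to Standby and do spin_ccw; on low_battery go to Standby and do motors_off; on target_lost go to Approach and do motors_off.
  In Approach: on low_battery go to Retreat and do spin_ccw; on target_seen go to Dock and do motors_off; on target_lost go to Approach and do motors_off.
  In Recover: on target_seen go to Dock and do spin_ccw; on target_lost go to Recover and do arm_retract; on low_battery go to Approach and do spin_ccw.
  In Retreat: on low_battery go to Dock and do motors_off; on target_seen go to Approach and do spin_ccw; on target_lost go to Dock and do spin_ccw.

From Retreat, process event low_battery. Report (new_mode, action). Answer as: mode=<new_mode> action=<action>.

mode=Dock action=motors_off

current mode = Retreat; filter table to that mode:
  (Retreat, low_battery) → (Dock, motors_off)  ← event matches
  (Retreat, target_seen) → (Approach, spin_ccw)
  (Retreat, target_lost) → (Dock, spin_ccw)
event = low_battery selects (Dock, motors_off)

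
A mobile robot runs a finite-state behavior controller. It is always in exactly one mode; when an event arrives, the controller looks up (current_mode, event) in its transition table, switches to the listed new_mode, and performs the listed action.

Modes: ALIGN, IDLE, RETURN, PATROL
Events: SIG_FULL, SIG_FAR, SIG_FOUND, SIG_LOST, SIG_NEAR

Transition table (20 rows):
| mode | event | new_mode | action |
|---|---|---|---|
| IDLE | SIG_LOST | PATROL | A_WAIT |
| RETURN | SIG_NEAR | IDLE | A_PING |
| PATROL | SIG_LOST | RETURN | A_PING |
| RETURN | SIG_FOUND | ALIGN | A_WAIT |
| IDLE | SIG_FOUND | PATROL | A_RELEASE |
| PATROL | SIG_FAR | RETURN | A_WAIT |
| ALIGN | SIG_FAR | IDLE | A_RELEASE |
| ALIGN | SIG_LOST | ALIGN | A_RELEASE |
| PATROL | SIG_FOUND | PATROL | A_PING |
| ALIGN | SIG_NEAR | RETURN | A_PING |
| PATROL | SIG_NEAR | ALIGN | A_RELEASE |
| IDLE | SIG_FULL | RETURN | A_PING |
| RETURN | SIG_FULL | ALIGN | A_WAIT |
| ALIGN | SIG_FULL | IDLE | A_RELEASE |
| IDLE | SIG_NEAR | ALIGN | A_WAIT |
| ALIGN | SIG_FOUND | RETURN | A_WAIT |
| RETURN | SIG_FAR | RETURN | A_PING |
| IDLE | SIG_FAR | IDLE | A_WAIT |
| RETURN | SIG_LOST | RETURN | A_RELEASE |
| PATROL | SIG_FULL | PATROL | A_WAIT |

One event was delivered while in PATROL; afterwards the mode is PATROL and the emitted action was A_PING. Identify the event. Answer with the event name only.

SIG_FOUND

try SIG_FULL: (PATROL, SIG_FULL) → (PATROL, A_WAIT)
try SIG_FAR: (PATROL, SIG_FAR) → (RETURN, A_WAIT)
try SIG_FOUND: (PATROL, SIG_FOUND) → (PATROL, A_PING)  ← matches
try SIG_LOST: (PATROL, SIG_LOST) → (RETURN, A_PING)
try SIG_NEAR: (PATROL, SIG_NEAR) → (ALIGN, A_RELEASE)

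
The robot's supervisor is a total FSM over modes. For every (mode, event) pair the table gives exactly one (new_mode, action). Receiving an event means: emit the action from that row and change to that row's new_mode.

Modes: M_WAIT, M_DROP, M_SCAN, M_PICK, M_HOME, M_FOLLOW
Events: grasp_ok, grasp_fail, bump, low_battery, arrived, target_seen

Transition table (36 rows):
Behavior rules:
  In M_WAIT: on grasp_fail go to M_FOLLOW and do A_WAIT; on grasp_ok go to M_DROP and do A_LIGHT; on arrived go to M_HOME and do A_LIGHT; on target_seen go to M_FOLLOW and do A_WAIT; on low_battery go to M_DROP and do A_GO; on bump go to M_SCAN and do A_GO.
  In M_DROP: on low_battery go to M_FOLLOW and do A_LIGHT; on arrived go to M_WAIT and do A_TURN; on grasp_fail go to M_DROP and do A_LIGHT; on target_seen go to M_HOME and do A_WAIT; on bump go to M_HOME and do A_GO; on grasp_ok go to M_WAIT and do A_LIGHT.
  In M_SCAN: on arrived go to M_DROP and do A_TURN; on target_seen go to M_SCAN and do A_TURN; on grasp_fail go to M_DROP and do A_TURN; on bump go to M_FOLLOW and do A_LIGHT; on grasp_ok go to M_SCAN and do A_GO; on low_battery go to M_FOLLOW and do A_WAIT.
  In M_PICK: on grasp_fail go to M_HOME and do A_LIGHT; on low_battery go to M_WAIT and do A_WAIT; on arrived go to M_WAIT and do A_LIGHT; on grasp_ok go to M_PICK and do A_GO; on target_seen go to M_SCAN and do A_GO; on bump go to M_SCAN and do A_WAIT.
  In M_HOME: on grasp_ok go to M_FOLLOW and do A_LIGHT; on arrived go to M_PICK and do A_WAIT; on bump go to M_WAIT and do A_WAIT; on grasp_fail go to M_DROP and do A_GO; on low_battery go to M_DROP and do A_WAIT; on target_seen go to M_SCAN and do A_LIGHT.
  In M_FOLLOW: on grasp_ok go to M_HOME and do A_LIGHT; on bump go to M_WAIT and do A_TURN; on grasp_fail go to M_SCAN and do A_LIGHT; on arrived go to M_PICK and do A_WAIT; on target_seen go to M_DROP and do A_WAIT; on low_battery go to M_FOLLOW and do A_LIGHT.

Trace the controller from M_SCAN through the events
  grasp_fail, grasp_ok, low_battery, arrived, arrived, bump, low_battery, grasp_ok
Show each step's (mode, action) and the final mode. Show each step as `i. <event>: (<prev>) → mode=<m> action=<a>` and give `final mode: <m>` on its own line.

final mode: M_WAIT

1. grasp_fail: (M_SCAN) → mode=M_DROP action=A_TURN
2. grasp_ok: (M_DROP) → mode=M_WAIT action=A_LIGHT
3. low_battery: (M_WAIT) → mode=M_DROP action=A_GO
4. arrived: (M_DROP) → mode=M_WAIT action=A_TURN
5. arrived: (M_WAIT) → mode=M_HOME action=A_LIGHT
6. bump: (M_HOME) → mode=M_WAIT action=A_WAIT
7. low_battery: (M_WAIT) → mode=M_DROP action=A_GO
8. grasp_ok: (M_DROP) → mode=M_WAIT action=A_LIGHT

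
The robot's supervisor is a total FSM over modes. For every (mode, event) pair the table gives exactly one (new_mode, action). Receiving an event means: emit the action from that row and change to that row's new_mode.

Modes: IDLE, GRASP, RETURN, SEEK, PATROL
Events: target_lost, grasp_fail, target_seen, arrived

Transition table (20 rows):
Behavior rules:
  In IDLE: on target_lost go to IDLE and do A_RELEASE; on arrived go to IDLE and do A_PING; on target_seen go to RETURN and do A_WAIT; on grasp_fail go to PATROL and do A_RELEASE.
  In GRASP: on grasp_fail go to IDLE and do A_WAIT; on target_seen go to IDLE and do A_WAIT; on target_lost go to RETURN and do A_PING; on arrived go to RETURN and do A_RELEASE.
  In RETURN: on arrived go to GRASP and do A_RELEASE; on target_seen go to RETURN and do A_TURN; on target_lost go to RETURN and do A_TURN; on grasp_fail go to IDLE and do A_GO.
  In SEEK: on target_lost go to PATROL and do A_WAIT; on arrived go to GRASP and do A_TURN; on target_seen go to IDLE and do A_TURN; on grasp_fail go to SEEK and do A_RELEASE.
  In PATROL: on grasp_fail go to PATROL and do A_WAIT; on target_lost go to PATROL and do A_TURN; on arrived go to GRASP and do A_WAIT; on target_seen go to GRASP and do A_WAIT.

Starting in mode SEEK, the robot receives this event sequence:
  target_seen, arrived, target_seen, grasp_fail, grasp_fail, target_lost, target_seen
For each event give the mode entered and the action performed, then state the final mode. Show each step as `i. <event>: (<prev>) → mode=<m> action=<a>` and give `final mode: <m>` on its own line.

final mode: GRASP

1. target_seen: (SEEK) → mode=IDLE action=A_TURN
2. arrived: (IDLE) → mode=IDLE action=A_PING
3. target_seen: (IDLE) → mode=RETURN action=A_WAIT
4. grasp_fail: (RETURN) → mode=IDLE action=A_GO
5. grasp_fail: (IDLE) → mode=PATROL action=A_RELEASE
6. target_lost: (PATROL) → mode=PATROL action=A_TURN
7. target_seen: (PATROL) → mode=GRASP action=A_WAIT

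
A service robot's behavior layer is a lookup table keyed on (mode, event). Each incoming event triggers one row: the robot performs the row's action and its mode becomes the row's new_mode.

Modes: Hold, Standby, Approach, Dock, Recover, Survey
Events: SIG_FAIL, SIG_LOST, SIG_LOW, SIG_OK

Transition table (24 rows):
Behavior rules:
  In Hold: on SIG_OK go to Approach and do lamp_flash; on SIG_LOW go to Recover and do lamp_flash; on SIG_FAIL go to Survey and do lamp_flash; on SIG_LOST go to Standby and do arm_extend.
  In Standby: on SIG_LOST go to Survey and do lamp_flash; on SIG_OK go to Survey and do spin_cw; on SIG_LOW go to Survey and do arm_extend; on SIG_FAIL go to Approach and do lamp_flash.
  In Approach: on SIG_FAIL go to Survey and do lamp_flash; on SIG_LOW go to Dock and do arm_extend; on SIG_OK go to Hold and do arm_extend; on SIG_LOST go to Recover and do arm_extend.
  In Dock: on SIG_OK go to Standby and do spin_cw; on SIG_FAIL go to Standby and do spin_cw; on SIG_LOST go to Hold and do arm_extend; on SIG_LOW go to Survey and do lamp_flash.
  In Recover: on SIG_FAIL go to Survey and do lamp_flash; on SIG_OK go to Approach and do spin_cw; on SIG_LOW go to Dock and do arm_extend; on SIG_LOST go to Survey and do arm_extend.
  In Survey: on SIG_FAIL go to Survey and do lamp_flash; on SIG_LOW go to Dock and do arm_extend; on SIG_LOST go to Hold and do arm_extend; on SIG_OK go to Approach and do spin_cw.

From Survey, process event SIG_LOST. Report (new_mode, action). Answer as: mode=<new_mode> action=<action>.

mode=Hold action=arm_extend

current mode = Survey; filter table to that mode:
  (Survey, SIG_FAIL) → (Survey, lamp_flash)
  (Survey, SIG_LOW) → (Dock, arm_extend)
  (Survey, SIG_LOST) → (Hold, arm_extend)  ← event matches
  (Survey, SIG_OK) → (Approach, spin_cw)
event = SIG_LOST selects (Hold, arm_extend)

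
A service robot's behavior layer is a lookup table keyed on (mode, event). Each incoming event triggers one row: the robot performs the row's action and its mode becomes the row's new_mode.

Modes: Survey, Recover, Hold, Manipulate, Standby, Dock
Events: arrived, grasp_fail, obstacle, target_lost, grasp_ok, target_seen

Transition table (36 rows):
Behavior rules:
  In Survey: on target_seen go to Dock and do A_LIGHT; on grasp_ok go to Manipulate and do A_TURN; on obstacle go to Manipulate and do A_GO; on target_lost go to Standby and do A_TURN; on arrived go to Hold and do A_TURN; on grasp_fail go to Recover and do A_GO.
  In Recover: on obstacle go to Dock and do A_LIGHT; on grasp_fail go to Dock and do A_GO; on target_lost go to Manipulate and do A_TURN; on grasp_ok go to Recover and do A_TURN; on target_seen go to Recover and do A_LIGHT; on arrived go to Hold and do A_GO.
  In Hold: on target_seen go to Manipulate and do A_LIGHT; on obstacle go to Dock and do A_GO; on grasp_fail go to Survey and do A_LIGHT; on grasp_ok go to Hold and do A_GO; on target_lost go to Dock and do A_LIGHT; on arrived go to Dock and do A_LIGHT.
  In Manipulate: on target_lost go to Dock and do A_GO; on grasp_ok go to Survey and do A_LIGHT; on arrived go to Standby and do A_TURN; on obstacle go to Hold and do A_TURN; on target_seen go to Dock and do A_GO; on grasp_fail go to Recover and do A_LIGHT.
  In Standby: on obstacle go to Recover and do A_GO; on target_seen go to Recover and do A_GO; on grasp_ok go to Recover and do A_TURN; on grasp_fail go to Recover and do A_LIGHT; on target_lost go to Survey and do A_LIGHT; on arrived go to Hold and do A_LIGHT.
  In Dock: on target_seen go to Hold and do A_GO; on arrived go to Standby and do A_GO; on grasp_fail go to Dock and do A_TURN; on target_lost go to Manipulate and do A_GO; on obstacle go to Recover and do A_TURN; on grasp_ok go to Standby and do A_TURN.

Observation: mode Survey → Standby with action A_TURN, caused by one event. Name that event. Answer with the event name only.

try arrived: (Survey, arrived) → (Hold, A_TURN)
try grasp_fail: (Survey, grasp_fail) → (Recover, A_GO)
try obstacle: (Survey, obstacle) → (Manipulate, A_GO)
try target_lost: (Survey, target_lost) → (Standby, A_TURN)  ← matches
try grasp_ok: (Survey, grasp_ok) → (Manipulate, A_TURN)
try target_seen: (Survey, target_seen) → (Dock, A_LIGHT)

target_lost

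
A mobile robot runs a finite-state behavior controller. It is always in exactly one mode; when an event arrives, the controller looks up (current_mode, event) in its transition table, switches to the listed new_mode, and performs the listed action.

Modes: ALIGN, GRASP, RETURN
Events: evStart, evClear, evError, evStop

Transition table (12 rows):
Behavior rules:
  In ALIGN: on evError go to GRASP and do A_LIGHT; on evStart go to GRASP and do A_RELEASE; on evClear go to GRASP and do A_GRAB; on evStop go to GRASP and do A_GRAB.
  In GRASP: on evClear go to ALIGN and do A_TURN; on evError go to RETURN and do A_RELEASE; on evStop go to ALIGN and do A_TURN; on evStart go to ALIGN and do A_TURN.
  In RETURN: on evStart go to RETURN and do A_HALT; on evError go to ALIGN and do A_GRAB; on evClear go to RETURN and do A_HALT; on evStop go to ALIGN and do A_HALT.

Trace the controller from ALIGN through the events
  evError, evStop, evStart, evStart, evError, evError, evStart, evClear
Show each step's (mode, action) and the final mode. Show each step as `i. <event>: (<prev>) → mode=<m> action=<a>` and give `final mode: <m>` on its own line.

1. evError: (ALIGN) → mode=GRASP action=A_LIGHT
2. evStop: (GRASP) → mode=ALIGN action=A_TURN
3. evStart: (ALIGN) → mode=GRASP action=A_RELEASE
4. evStart: (GRASP) → mode=ALIGN action=A_TURN
5. evError: (ALIGN) → mode=GRASP action=A_LIGHT
6. evError: (GRASP) → mode=RETURN action=A_RELEASE
7. evStart: (RETURN) → mode=RETURN action=A_HALT
8. evClear: (RETURN) → mode=RETURN action=A_HALT

final mode: RETURN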